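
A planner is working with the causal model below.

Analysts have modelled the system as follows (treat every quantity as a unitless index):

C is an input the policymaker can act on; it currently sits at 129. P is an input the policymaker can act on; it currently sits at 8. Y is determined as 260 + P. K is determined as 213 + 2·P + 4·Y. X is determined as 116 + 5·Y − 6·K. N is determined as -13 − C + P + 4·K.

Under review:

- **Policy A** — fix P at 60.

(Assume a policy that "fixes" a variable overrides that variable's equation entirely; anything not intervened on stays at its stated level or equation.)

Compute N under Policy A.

6370

Policy A (P := 60):
  C = 129
  P = 60
  Y = 260 + 60 = 320
  K = 213 + 2·60 + 4·320 = 1613
  N = -13 − 129 + 60 + 4·1613 = 6370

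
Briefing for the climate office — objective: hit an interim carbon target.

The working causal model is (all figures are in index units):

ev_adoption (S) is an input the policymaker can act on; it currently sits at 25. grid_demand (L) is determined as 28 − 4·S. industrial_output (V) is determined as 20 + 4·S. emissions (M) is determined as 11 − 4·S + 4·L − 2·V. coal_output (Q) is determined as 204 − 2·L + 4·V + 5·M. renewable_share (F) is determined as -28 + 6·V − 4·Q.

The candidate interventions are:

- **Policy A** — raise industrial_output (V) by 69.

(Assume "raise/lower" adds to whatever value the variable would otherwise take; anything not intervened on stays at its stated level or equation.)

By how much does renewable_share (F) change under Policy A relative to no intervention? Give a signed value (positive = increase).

2070

Baseline:
  S = 25
  L = 28 − 4·25 = -72
  V = 20 + 4·25 = 120
  M = 11 − 4·25 + 4·(-72) − 2·120 = -617
  Q = 204 − 2·(-72) + 4·120 + 5·(-617) = -2257
  F = -28 + 6·120 − 4·(-2257) = 9720
Policy A (V + 69):
  S = 25
  L = 28 − 4·25 = -72
  V = 20 + 4·25 (+69 from intervention) = 189
  M = 11 − 4·25 + 4·(-72) − 2·189 = -755
  Q = 204 − 2·(-72) + 4·189 + 5·(-755) = -2671
  F = -28 + 6·189 − 4·(-2671) = 11790
Change in F: 11790 − 9720 = 2070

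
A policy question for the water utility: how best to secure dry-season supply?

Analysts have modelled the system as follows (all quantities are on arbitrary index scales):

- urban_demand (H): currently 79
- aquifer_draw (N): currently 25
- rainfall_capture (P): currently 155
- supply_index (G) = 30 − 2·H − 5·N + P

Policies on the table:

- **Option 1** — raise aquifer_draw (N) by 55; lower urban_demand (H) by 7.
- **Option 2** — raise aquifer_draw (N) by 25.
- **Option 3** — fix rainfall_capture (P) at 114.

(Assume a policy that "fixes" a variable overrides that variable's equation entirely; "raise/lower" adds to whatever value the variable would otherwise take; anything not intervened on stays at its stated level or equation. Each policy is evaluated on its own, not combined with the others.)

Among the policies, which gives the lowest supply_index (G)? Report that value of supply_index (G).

-359

Option 1 (N + 55, H − 7):
  H = 79 − 7 = 72
  N = 25 + 55 = 80
  P = 155
  G = 30 − 2·72 − 5·80 + 155 = -359
Option 2 (N + 25):
  H = 79
  N = 25 + 25 = 50
  P = 155
  G = 30 − 2·79 − 5·50 + 155 = -223
Option 3 (P := 114):
  H = 79
  N = 25
  P = 114
  G = 30 − 2·79 − 5·25 + 114 = -139
Comparing — Option 1: G=-359, Option 2: G=-223, Option 3: G=-139. Lowest is -359 (Option 1).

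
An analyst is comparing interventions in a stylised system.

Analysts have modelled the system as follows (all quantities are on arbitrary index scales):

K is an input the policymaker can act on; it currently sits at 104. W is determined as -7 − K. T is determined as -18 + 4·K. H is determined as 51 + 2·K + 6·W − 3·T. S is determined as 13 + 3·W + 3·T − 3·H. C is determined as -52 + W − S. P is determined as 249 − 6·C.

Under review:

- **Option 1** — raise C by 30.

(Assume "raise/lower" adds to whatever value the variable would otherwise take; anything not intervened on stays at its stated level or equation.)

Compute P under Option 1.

Option 1 (C + 30):
  K = 104
  W = -7 − 104 = -111
  T = -18 + 4·104 = 398
  H = 51 + 2·104 + 6·(-111) − 3·398 = -1601
  S = 13 + 3·(-111) + 3·398 − 3·(-1601) = 5677
  C = -52 + (-111) − 5677 (+30 from intervention) = -5810
  P = 249 − 6·(-5810) = 35109

35109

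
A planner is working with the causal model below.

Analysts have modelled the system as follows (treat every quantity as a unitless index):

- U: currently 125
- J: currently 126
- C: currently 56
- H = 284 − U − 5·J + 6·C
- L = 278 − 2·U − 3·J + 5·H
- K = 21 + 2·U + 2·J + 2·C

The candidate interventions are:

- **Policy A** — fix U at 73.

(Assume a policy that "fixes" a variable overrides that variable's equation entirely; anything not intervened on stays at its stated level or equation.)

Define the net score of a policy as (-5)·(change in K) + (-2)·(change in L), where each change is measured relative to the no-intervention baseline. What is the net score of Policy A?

Baseline:
  U = 125
  J = 126
  C = 56
  H = 284 − 125 − 5·126 + 6·56 = -135
  L = 278 − 2·125 − 3·126 + 5·(-135) = -1025
  K = 21 + 2·125 + 2·126 + 2·56 = 635
Policy A (U := 73):
  U = 73
  J = 126
  C = 56
  H = 284 − 73 − 5·126 + 6·56 = -83
  L = 278 − 2·73 − 3·126 + 5·(-83) = -661
  K = 21 + 2·73 + 2·126 + 2·56 = 531
ΔK = 531 − 635 = -104; ΔL = -661 − (-1025) = 364
Score = (-5)·(-104) + (-2)·364 = -208

-208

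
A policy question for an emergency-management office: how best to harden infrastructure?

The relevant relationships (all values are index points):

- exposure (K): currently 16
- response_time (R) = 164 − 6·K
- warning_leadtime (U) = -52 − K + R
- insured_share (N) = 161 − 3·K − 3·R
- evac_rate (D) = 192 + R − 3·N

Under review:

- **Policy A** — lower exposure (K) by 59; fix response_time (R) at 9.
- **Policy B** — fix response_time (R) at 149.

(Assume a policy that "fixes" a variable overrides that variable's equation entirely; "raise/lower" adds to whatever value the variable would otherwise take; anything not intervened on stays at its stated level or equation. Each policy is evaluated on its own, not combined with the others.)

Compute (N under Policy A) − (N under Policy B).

597

Policy A (K − 59, R := 9):
  K = 16 − 59 = -43
  R = 9
  N = 161 − 3·(-43) − 3·9 = 263
Policy B (R := 149):
  K = 16
  R = 149
  N = 161 − 3·16 − 3·149 = -334
N: 263 − (-334) = 597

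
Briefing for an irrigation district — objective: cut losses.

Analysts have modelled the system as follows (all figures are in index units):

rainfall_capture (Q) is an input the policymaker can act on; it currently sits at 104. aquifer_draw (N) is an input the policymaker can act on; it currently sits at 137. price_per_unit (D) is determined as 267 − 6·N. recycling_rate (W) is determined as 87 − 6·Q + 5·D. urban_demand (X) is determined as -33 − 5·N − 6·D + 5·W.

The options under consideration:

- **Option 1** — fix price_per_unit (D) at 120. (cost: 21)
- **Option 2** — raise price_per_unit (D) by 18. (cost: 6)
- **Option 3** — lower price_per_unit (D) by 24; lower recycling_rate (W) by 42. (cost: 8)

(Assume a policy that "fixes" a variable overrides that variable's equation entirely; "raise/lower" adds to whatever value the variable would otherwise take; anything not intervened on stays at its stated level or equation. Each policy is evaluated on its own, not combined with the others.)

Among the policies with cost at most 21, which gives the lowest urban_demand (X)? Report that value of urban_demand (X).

Option 1 (D := 120):
  Q = 104
  N = 137
  D = 120
  W = 87 − 6·104 + 5·120 = 63
  X = -33 − 5·137 − 6·120 + 5·63 = -1123
Option 2 (D + 18):
  Q = 104
  N = 137
  D = 267 − 6·137 (+18 from intervention) = -537
  W = 87 − 6·104 + 5·(-537) = -3222
  X = -33 − 5·137 − 6·(-537) + 5·(-3222) = -13606
Option 3 (D − 24, W − 42):
  Q = 104
  N = 137
  D = 267 − 6·137 (−24 from intervention) = -579
  W = 87 − 6·104 + 5·(-579) (−42 from intervention) = -3474
  X = -33 − 5·137 − 6·(-579) + 5·(-3474) = -14614
Comparing — Option 1: X=-1123, Option 2: X=-13606, Option 3: X=-14614. Lowest is -14614 (Option 3).

-14614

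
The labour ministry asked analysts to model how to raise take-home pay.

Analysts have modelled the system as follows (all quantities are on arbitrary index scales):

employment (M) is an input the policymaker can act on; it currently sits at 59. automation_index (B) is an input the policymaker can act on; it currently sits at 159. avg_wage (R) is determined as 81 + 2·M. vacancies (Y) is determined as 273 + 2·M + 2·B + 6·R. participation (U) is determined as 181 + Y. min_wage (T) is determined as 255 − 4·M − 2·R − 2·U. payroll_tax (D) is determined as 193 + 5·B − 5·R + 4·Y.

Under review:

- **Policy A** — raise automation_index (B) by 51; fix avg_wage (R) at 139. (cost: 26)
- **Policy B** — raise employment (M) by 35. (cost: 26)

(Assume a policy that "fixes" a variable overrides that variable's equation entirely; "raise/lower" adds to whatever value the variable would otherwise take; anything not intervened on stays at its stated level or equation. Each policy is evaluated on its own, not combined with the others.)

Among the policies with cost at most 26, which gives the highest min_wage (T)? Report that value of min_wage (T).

-3911

Policy A (B + 51, R := 139):
  M = 59
  B = 159 + 51 = 210
  R = 139
  Y = 273 + 2·59 + 2·210 + 6·139 = 1645
  U = 181 + 1645 = 1826
  T = 255 − 4·59 − 2·139 − 2·1826 = -3911
Policy B (M + 35):
  M = 59 + 35 = 94
  B = 159
  R = 81 + 2·94 = 269
  Y = 273 + 2·94 + 2·159 + 6·269 = 2393
  U = 181 + 2393 = 2574
  T = 255 − 4·94 − 2·269 − 2·2574 = -5807
Comparing — Policy A: T=-3911, Policy B: T=-5807. Highest is -3911 (Policy A).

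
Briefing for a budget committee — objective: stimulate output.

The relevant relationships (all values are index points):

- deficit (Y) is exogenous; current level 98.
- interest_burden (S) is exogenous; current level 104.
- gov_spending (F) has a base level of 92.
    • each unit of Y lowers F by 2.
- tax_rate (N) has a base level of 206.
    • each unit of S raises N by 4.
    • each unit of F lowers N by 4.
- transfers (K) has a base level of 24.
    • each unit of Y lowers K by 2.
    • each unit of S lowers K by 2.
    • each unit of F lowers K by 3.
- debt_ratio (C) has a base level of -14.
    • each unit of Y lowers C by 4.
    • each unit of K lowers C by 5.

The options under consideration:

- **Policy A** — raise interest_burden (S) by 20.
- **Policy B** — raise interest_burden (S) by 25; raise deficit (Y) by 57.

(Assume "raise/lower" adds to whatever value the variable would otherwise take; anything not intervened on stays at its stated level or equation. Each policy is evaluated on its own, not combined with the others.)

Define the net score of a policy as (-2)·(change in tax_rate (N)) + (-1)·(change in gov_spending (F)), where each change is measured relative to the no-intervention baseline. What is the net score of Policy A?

Baseline:
  Y = 98
  S = 104
  F = 92 − 2·98 = -104
  N = 206 + 4·104 − 4·(-104) = 1038
Policy A (S + 20):
  Y = 98
  S = 104 + 20 = 124
  F = 92 − 2·98 = -104
  N = 206 + 4·124 − 4·(-104) = 1118
ΔN = 1118 − 1038 = 80; ΔF = -104 − (-104) = 0
Score = (-2)·80 + (-1)·0 = -160

-160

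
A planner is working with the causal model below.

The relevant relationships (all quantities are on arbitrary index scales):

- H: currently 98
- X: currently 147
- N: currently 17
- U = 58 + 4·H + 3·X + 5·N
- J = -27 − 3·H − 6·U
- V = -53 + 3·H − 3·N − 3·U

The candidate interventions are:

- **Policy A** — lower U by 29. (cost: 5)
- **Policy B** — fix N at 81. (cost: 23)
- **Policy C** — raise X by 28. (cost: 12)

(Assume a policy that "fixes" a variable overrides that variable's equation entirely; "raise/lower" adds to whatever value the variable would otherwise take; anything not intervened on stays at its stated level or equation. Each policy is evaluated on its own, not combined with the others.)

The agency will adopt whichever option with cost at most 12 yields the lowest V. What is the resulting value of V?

-2990

Policy A (U − 29):
  H = 98
  X = 147
  N = 17
  U = 58 + 4·98 + 3·147 + 5·17 (−29 from intervention) = 947
  V = -53 + 3·98 − 3·17 − 3·947 = -2651
Policy C (X + 28):
  H = 98
  X = 147 + 28 = 175
  N = 17
  U = 58 + 4·98 + 3·175 + 5·17 = 1060
  V = -53 + 3·98 − 3·17 − 3·1060 = -2990
Comparing — Policy A: V=-2651, Policy C: V=-2990. Lowest is -2990 (Policy C).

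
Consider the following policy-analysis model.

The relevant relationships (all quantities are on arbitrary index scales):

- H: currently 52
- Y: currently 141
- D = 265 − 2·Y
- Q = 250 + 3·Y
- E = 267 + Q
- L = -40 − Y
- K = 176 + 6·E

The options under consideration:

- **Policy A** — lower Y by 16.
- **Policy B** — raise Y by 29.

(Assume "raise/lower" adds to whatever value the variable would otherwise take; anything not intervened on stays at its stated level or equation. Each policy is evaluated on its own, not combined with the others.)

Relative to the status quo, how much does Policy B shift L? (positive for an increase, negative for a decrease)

Baseline:
  Y = 141
  L = -40 − 141 = -181
Policy B (Y + 29):
  Y = 141 + 29 = 170
  L = -40 − 170 = -210
Change in L: -210 − (-181) = -29

-29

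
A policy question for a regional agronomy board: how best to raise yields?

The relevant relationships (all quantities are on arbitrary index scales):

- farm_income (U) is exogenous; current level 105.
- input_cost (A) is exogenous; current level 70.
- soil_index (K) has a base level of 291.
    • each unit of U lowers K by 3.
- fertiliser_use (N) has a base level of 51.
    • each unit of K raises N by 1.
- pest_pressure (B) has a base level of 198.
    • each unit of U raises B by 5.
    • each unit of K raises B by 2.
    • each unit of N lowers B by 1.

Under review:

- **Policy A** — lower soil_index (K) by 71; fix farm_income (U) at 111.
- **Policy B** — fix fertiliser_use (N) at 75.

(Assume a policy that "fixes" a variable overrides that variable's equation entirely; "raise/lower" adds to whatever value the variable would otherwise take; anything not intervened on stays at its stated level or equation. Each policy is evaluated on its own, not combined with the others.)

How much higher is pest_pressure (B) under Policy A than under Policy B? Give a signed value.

Policy A (K − 71, U := 111):
  U = 111
  K = 291 − 3·111 (−71 from intervention) = -113
  N = 51 + (-113) = -62
  B = 198 + 5·111 + 2·(-113) − (-62) = 589
Policy B (N := 75):
  U = 105
  K = 291 − 3·105 = -24
  N = 75
  B = 198 + 5·105 + 2·(-24) − 75 = 600
B: 589 − 600 = -11

-11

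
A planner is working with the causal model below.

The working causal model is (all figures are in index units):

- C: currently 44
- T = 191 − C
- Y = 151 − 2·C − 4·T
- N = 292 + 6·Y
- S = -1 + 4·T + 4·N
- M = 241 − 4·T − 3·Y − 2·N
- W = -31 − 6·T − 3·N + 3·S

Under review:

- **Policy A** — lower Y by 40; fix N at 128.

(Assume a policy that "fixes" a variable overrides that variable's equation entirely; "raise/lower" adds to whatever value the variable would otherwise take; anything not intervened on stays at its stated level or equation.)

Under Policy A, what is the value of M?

Policy A (Y − 40, N := 128):
  C = 44
  T = 191 − 44 = 147
  Y = 151 − 2·44 − 4·147 (−40 from intervention) = -565
  N = 128
  M = 241 − 4·147 − 3·(-565) − 2·128 = 1092

1092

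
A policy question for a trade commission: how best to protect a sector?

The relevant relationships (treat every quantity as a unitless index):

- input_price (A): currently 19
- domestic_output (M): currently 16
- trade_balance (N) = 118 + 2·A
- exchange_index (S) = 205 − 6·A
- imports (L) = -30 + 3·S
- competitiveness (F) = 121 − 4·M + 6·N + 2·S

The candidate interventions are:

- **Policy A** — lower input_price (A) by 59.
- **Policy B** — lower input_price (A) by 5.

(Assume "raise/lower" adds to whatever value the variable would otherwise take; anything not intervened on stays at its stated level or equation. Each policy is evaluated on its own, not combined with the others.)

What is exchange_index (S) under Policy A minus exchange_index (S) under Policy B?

Policy A (A − 59):
  A = 19 − 59 = -40
  S = 205 − 6·(-40) = 445
Policy B (A − 5):
  A = 19 − 5 = 14
  S = 205 − 6·14 = 121
S: 445 − 121 = 324

324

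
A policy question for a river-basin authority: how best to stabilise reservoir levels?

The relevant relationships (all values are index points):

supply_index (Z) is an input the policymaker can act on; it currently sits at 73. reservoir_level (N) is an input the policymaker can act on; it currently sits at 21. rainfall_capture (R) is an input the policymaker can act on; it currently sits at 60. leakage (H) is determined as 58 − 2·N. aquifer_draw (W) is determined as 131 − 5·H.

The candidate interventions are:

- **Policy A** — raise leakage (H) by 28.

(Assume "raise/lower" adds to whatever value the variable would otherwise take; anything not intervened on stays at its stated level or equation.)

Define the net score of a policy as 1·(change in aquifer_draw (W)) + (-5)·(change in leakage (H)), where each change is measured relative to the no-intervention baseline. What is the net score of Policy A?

-280

Baseline:
  N = 21
  H = 58 − 2·21 = 16
  W = 131 − 5·16 = 51
Policy A (H + 28):
  N = 21
  H = 58 − 2·21 (+28 from intervention) = 44
  W = 131 − 5·44 = -89
ΔW = -89 − 51 = -140; ΔH = 44 − 16 = 28
Score = 1·(-140) + (-5)·28 = -280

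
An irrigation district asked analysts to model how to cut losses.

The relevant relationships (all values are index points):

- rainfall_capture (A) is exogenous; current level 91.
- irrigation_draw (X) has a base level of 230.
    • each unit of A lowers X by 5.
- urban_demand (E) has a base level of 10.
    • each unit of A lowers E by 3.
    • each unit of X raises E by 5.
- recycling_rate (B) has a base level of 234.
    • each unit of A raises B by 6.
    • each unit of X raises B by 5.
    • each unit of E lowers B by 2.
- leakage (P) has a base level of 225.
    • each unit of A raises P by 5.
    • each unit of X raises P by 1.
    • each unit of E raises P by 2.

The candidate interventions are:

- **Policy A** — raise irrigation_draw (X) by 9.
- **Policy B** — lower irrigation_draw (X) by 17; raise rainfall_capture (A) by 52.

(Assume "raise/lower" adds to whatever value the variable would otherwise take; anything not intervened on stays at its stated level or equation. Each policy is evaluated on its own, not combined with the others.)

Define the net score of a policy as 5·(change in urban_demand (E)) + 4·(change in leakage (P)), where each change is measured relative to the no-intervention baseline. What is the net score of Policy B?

-20101

Baseline:
  A = 91
  X = 230 − 5·91 = -225
  E = 10 − 3·91 + 5·(-225) = -1388
  P = 225 + 5·91 + (-225) + 2·(-1388) = -2321
Policy B (X − 17, A + 52):
  A = 91 + 52 = 143
  X = 230 − 5·143 (−17 from intervention) = -502
  E = 10 − 3·143 + 5·(-502) = -2929
  P = 225 + 5·143 + (-502) + 2·(-2929) = -5420
ΔE = -2929 − (-1388) = -1541; ΔP = -5420 − (-2321) = -3099
Score = 5·(-1541) + 4·(-3099) = -20101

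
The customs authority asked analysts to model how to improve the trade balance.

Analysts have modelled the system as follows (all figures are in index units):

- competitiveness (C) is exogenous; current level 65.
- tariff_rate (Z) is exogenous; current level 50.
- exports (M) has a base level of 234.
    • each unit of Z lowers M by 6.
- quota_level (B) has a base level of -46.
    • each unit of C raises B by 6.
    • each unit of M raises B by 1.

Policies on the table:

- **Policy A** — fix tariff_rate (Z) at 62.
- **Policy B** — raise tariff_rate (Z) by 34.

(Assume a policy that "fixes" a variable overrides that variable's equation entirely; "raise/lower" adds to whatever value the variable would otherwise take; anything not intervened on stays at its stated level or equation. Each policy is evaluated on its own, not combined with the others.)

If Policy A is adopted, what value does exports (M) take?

Policy A (Z := 62):
  Z = 62
  M = 234 − 6·62 = -138

-138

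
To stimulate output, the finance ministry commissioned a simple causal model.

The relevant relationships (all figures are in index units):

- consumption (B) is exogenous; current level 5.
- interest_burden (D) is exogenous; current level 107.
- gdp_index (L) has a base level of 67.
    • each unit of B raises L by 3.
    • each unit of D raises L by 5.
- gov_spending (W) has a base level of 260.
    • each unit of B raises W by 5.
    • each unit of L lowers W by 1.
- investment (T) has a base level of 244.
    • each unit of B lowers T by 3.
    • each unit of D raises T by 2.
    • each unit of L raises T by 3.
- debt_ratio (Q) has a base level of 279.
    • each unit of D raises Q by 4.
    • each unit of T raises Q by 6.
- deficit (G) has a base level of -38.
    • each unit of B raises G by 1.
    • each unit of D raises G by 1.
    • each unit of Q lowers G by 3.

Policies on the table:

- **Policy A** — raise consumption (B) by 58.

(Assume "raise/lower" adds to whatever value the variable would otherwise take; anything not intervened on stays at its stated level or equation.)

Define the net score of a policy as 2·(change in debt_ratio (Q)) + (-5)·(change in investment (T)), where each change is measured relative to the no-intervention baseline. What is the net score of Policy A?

Baseline:
  B = 5
  D = 107
  L = 67 + 3·5 + 5·107 = 617
  T = 244 − 3·5 + 2·107 + 3·617 = 2294
  Q = 279 + 4·107 + 6·2294 = 14471
Policy A (B + 58):
  B = 5 + 58 = 63
  D = 107
  L = 67 + 3·63 + 5·107 = 791
  T = 244 − 3·63 + 2·107 + 3·791 = 2642
  Q = 279 + 4·107 + 6·2642 = 16559
ΔQ = 16559 − 14471 = 2088; ΔT = 2642 − 2294 = 348
Score = 2·2088 + (-5)·348 = 2436

2436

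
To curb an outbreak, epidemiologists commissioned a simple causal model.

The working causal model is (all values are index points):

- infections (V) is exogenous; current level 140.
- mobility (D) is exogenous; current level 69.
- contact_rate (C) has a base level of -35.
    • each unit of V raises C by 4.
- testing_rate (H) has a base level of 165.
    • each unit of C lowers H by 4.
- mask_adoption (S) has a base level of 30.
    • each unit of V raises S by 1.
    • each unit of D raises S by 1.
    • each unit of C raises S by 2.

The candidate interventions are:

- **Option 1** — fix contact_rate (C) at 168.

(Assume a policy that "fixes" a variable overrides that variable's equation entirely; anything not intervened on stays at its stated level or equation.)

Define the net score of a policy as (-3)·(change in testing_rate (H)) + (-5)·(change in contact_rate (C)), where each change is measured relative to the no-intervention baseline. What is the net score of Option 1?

Baseline:
  V = 140
  C = -35 + 4·140 = 525
  H = 165 − 4·525 = -1935
Option 1 (C := 168):
  V = 140
  C = 168
  H = 165 − 4·168 = -507
ΔH = -507 − (-1935) = 1428; ΔC = 168 − 525 = -357
Score = (-3)·1428 + (-5)·(-357) = -2499

-2499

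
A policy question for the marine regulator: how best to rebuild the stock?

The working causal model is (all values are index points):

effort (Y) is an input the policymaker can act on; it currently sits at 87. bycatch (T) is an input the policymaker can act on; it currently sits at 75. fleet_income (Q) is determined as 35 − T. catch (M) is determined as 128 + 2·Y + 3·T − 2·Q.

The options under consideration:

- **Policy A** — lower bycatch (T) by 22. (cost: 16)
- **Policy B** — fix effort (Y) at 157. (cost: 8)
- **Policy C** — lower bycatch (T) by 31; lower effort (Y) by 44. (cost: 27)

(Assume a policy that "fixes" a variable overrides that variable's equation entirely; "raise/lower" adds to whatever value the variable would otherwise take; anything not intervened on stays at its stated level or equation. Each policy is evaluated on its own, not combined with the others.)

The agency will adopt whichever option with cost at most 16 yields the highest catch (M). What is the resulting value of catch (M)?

Policy A (T − 22):
  Y = 87
  T = 75 − 22 = 53
  Q = 35 − 53 = -18
  M = 128 + 2·87 + 3·53 − 2·(-18) = 497
Policy B (Y := 157):
  Y = 157
  T = 75
  Q = 35 − 75 = -40
  M = 128 + 2·157 + 3·75 − 2·(-40) = 747
Comparing — Policy A: M=497, Policy B: M=747. Highest is 747 (Policy B).

747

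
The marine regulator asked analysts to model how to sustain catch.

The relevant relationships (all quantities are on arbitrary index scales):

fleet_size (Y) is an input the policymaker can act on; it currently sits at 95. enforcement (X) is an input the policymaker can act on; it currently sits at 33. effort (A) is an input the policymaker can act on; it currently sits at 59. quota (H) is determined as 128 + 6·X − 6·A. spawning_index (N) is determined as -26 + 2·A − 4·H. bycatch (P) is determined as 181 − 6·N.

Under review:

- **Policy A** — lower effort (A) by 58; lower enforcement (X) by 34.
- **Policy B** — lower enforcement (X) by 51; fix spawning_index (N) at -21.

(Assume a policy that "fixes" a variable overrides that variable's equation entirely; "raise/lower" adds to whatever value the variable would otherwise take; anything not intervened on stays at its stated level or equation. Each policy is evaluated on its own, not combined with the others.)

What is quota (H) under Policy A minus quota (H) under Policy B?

450

Policy A (A − 58, X − 34):
  X = 33 − 34 = -1
  A = 59 − 58 = 1
  H = 128 + 6·(-1) − 6·1 = 116
Policy B (X − 51, N := -21):
  X = 33 − 51 = -18
  A = 59
  H = 128 + 6·(-18) − 6·59 = -334
H: 116 − (-334) = 450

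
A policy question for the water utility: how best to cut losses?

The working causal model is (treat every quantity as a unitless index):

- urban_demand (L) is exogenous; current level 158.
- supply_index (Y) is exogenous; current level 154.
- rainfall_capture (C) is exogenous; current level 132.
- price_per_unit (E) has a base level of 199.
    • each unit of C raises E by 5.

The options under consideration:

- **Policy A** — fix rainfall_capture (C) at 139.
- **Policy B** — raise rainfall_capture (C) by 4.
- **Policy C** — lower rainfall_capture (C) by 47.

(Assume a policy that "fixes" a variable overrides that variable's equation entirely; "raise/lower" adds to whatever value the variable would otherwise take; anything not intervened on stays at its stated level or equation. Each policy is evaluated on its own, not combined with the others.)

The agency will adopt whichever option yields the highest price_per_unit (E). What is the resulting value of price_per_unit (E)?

Policy A (C := 139):
  C = 139
  E = 199 + 5·139 = 894
Policy B (C + 4):
  C = 132 + 4 = 136
  E = 199 + 5·136 = 879
Policy C (C − 47):
  C = 132 − 47 = 85
  E = 199 + 5·85 = 624
Comparing — Policy A: E=894, Policy B: E=879, Policy C: E=624. Highest is 894 (Policy A).

894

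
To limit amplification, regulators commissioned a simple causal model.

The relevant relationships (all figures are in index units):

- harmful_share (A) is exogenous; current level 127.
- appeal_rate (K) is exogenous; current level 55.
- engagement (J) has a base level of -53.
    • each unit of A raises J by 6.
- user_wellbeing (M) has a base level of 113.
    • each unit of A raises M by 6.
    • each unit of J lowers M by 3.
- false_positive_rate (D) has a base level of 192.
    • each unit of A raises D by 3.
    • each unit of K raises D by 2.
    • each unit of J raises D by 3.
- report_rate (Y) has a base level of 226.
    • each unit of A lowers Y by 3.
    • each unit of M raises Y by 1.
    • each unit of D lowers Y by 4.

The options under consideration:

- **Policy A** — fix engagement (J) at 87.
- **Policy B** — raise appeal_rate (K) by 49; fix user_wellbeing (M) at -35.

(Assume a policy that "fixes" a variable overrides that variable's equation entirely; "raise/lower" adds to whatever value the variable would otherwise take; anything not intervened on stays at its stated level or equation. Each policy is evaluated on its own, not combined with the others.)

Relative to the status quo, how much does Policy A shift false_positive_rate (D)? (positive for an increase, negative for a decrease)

Baseline:
  A = 127
  K = 55
  J = -53 + 6·127 = 709
  D = 192 + 3·127 + 2·55 + 3·709 = 2810
Policy A (J := 87):
  A = 127
  K = 55
  J = 87
  D = 192 + 3·127 + 2·55 + 3·87 = 944
Change in D: 944 − 2810 = -1866

-1866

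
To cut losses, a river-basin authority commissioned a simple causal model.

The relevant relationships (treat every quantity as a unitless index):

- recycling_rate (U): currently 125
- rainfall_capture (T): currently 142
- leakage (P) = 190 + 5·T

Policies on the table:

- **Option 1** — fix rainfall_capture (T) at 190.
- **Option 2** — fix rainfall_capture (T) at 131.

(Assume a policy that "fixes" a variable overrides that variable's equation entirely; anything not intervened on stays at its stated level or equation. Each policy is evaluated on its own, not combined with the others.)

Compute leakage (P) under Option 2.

Option 2 (T := 131):
  T = 131
  P = 190 + 5·131 = 845

845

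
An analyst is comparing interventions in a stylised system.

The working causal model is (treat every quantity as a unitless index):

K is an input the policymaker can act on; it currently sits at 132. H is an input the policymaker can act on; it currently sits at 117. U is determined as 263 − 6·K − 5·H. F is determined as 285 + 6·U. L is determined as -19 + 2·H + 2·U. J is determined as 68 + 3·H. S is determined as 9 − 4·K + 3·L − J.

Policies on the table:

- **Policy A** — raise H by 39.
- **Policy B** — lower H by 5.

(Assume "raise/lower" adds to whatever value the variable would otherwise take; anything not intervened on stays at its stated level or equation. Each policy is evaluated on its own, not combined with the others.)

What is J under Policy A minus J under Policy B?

132

Policy A (H + 39):
  H = 117 + 39 = 156
  J = 68 + 3·156 = 536
Policy B (H − 5):
  H = 117 − 5 = 112
  J = 68 + 3·112 = 404
J: 536 − 404 = 132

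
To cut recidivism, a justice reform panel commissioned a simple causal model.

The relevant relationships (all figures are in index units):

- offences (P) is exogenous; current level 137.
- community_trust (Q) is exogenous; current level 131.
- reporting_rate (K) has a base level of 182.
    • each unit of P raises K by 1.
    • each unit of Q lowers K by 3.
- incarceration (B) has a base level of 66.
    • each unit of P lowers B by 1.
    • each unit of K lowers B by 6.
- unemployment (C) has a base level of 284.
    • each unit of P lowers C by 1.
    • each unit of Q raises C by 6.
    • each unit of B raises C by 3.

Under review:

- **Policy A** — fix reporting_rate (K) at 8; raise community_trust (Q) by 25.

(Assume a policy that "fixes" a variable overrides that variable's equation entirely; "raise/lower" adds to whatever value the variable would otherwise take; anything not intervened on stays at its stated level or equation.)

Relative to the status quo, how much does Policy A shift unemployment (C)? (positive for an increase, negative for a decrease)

Baseline:
  P = 137
  Q = 131
  K = 182 + 137 − 3·131 = -74
  B = 66 − 137 − 6·(-74) = 373
  C = 284 − 137 + 6·131 + 3·373 = 2052
Policy A (K := 8, Q + 25):
  P = 137
  Q = 131 + 25 = 156
  K = 8
  B = 66 − 137 − 6·8 = -119
  C = 284 − 137 + 6·156 + 3·(-119) = 726
Change in C: 726 − 2052 = -1326

-1326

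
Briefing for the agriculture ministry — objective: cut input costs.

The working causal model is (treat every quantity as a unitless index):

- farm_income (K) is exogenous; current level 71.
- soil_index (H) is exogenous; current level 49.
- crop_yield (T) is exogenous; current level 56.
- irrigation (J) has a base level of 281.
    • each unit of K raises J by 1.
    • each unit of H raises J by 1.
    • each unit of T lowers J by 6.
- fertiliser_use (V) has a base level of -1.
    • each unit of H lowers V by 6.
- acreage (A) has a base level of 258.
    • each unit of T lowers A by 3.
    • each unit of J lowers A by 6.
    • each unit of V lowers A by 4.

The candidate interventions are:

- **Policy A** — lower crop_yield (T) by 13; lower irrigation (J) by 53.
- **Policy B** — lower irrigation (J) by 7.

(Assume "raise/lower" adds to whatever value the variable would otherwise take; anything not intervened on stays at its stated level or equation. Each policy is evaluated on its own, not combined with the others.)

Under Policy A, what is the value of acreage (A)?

Policy A (T − 13, J − 53):
  K = 71
  H = 49
  T = 56 − 13 = 43
  J = 281 + 71 + 49 − 6·43 (−53 from intervention) = 90
  V = -1 − 6·49 = -295
  A = 258 − 3·43 − 6·90 − 4·(-295) = 769

769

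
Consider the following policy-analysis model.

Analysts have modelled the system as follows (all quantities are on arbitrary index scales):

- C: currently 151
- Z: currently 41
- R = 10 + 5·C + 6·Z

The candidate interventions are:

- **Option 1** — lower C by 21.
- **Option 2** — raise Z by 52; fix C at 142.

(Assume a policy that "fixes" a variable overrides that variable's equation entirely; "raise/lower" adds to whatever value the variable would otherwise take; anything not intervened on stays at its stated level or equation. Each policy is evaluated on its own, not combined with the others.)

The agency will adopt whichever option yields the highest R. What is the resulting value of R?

Option 1 (C − 21):
  C = 151 − 21 = 130
  Z = 41
  R = 10 + 5·130 + 6·41 = 906
Option 2 (Z + 52, C := 142):
  C = 142
  Z = 41 + 52 = 93
  R = 10 + 5·142 + 6·93 = 1278
Comparing — Option 1: R=906, Option 2: R=1278. Highest is 1278 (Option 2).

1278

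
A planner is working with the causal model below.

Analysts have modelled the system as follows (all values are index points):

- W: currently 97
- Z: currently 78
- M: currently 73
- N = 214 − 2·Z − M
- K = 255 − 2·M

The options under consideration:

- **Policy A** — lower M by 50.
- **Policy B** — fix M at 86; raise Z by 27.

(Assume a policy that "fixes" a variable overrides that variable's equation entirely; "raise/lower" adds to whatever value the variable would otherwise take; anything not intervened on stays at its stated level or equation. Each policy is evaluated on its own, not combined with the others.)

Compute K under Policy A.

Policy A (M − 50):
  M = 73 − 50 = 23
  K = 255 − 2·23 = 209

209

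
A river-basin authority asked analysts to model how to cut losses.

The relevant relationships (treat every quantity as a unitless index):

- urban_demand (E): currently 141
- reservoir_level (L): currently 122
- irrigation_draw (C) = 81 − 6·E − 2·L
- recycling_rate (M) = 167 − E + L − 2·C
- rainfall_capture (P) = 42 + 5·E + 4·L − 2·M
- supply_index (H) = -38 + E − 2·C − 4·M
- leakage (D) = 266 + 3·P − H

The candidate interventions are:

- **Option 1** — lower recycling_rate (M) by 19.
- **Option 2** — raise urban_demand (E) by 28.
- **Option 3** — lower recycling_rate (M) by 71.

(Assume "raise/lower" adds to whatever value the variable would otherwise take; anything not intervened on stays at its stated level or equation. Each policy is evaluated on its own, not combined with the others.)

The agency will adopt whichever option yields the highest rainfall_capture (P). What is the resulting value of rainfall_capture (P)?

-2955

Option 1 (M − 19):
  E = 141
  L = 122
  C = 81 − 6·141 − 2·122 = -1009
  M = 167 − 141 + 122 − 2·(-1009) (−19 from intervention) = 2147
  P = 42 + 5·141 + 4·122 − 2·2147 = -3059
Option 2 (E + 28):
  E = 141 + 28 = 169
  L = 122
  C = 81 − 6·169 − 2·122 = -1177
  M = 167 − 169 + 122 − 2·(-1177) = 2474
  P = 42 + 5·169 + 4·122 − 2·2474 = -3573
Option 3 (M − 71):
  E = 141
  L = 122
  C = 81 − 6·141 − 2·122 = -1009
  M = 167 − 141 + 122 − 2·(-1009) (−71 from intervention) = 2095
  P = 42 + 5·141 + 4·122 − 2·2095 = -2955
Comparing — Option 1: P=-3059, Option 2: P=-3573, Option 3: P=-2955. Highest is -2955 (Option 3).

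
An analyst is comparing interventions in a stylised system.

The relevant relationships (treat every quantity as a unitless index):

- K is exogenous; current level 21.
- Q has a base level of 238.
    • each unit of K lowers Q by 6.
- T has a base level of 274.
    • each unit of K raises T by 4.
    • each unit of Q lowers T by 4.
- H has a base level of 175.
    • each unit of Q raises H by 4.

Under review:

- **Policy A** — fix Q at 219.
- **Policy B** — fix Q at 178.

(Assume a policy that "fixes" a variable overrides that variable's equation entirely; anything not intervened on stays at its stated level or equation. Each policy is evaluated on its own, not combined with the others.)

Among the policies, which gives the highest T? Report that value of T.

Policy A (Q := 219):
  K = 21
  Q = 219
  T = 274 + 4·21 − 4·219 = -518
Policy B (Q := 178):
  K = 21
  Q = 178
  T = 274 + 4·21 − 4·178 = -354
Comparing — Policy A: T=-518, Policy B: T=-354. Highest is -354 (Policy B).

-354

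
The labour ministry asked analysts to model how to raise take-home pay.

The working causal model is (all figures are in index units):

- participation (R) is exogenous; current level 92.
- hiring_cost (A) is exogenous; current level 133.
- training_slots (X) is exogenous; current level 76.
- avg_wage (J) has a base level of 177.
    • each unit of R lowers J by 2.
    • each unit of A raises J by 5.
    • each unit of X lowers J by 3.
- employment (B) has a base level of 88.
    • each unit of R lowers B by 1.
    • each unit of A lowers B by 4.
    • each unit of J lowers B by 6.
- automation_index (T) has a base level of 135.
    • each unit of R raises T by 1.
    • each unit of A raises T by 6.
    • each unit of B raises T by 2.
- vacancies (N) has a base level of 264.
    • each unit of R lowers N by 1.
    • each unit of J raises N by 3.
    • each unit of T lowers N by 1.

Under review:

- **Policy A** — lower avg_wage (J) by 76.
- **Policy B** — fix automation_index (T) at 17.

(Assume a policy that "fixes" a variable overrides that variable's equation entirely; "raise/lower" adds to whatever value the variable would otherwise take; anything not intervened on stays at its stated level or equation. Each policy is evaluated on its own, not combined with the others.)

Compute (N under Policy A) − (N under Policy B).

4084

Policy A (J − 76):
  R = 92
  A = 133
  X = 76
  J = 177 − 2·92 + 5·133 − 3·76 (−76 from intervention) = 354
  B = 88 − 92 − 4·133 − 6·354 = -2660
  T = 135 + 92 + 6·133 + 2·(-2660) = -4295
  N = 264 − 92 + 3·354 − (-4295) = 5529
Policy B (T := 17):
  R = 92
  A = 133
  X = 76
  J = 177 − 2·92 + 5·133 − 3·76 = 430
  B = 88 − 92 − 4·133 − 6·430 = -3116
  T = 17
  N = 264 − 92 + 3·430 − 17 = 1445
N: 5529 − 1445 = 4084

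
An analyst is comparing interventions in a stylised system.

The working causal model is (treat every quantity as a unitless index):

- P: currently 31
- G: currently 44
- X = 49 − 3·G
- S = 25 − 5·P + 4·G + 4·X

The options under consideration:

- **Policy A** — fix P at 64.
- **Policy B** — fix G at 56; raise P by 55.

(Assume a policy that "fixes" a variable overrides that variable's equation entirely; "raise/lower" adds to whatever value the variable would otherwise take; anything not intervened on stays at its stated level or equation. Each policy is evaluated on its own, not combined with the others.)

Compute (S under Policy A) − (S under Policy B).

Policy A (P := 64):
  P = 64
  G = 44
  X = 49 − 3·44 = -83
  S = 25 − 5·64 + 4·44 + 4·(-83) = -451
Policy B (G := 56, P + 55):
  P = 31 + 55 = 86
  G = 56
  X = 49 − 3·56 = -119
  S = 25 − 5·86 + 4·56 + 4·(-119) = -657
S: -451 − (-657) = 206

206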